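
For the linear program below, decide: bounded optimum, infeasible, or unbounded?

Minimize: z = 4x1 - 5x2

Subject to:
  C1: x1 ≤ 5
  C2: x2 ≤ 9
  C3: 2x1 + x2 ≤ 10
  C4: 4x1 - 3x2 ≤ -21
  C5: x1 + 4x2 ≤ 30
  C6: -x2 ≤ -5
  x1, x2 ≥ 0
The point (0, 7.5) satisfies every constraint, so the LP is feasible; the constraints give x1 ≤ 5 and x2 ≤ 9, which with x1, x2 ≥ 0 keep the feasible region inside a bounded box. A feasible, bounded LP attains a finite optimum at a vertex.

Evaluating z = 4x1 - 5x2 at each vertex:
  (0, 7): z = -35
  (0.3158, 7.421): z = -35.84
  (0, 7.5): z = -37.5

Feasible with finite optimum z* = -37.5 at (0, 7.5).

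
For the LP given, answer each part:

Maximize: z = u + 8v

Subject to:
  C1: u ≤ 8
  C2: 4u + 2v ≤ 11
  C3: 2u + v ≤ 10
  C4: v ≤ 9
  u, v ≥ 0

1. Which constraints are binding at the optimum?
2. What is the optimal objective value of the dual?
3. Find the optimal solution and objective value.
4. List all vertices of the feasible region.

1. C2, u ≥ 0
2. 44 (by strong duality, equal to the primal optimum)
3. u = 0, v = 5.5, z = 44
4. (0, 0), (2.75, 0), (0, 5.5)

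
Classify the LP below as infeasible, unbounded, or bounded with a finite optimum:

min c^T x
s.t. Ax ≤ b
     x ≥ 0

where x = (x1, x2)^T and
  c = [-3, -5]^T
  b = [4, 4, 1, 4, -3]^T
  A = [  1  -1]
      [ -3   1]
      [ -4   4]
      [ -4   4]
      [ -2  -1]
Feasible point: (1, 1) satisfies every constraint, so the LP is feasible.
Direction d = (1, 1): for each constraint row a, a·d ≤ 0 —
  (1)(1) + (-1)(1) = 0 ≤ 0
  (-3)(1) + (1)(1) = -2 ≤ 0
  (-4)(1) + (4)(1) = 0 ≤ 0
  (-4)(1) + (4)(1) = 0 ≤ 0
  (-2)(1) + (-1)(1) = -3 ≤ 0
and d ≥ 0, so (1, 1) + t·d stays feasible for every t ≥ 0. Along this ray z = -3x1 - 5x2 changes by -8 per unit t, so z → −∞.

Unbounded — the objective can decrease without bound over the feasible region.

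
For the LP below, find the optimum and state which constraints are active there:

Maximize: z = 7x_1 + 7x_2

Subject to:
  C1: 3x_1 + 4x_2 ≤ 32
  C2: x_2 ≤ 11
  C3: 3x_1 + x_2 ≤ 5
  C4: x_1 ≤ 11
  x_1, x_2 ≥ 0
Optimal: x_1 = 0, x_2 = 5
Slack at optimum:
  C1: slack = 12
  C2: slack = 6
  C3: slack = 0 (binding)
  C4: slack = 11
  x_1 ≥ 0: x_1 = 0 (binding)
  x_2 ≥ 0: x_2 = 5
Binding constraints: C3, x_1 ≥ 0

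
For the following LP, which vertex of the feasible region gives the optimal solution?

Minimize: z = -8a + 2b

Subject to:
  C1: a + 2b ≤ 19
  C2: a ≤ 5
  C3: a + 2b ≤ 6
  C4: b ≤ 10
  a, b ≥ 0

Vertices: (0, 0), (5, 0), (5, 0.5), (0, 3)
(5, 0) with z = -40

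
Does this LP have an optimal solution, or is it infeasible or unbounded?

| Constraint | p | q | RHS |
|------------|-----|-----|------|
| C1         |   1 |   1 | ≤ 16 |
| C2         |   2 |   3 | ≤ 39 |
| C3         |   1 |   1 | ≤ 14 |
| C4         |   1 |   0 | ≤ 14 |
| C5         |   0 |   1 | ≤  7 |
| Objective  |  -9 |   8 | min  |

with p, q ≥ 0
The point (14, 0) satisfies every constraint, so the LP is feasible; the constraints give p ≤ 14 and q ≤ 7, which with p, q ≥ 0 keep the feasible region inside a bounded box. A feasible, bounded LP attains a finite optimum at a vertex.

Bounded optimum: z* = -126 at (14, 0).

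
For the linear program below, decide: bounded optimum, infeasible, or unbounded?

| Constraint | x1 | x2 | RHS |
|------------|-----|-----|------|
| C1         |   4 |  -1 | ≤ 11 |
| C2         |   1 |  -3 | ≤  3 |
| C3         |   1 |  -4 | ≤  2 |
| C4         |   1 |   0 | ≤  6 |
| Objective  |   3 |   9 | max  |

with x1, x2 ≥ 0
Feasible point: (0, 0) satisfies every constraint, so the LP is feasible.
Direction d = (0, 1): for each constraint row a, a·d ≤ 0 —
  (4)(0) + (-1)(1) = -1 ≤ 0
  (1)(0) + (-3)(1) = -3 ≤ 0
  (1)(0) + (-4)(1) = -4 ≤ 0
  (1)(0) + (0)(1) = 0 ≤ 0
and d ≥ 0, so (0, 0) + t·d stays feasible for every t ≥ 0. Along this ray z = 3x1 + 9x2 changes by 9 per unit t, so z → +∞.

The LP is unbounded; z can be made arbitrarily large.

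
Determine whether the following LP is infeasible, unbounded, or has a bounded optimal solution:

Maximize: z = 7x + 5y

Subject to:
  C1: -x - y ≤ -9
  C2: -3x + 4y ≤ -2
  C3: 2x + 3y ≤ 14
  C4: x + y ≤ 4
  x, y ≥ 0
C4 requires x + y ≤ 4, while C1 (-x - y ≤ -9) is equivalent to x + y ≥ 9. Together they would need 9 ≤ x + y ≤ 4, which is impossible since 9 > 4. No point satisfies all constraints.

The feasible region is empty; the LP is infeasible.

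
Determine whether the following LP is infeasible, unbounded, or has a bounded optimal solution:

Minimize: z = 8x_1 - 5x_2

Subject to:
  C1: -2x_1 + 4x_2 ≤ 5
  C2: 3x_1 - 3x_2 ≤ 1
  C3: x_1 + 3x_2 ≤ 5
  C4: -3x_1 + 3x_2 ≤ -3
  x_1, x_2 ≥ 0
C2 requires 3x_1 - 3x_2 ≤ 1, while C4 (-3x_1 + 3x_2 ≤ -3) is equivalent to 3x_1 - 3x_2 ≥ 3. Together they would need 3 ≤ 3x_1 - 3x_2 ≤ 1, which is impossible since 3 > 1. No point satisfies all constraints.

Infeasible — the constraint set is empty.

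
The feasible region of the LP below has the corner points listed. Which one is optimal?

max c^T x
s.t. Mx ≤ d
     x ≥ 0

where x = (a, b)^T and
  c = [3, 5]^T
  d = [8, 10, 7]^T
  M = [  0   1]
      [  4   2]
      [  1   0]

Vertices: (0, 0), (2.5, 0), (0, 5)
Evaluating z = 3a + 5b at each vertex:
  (0, 0): z = 0
  (2.5, 0): z = 7.5
  (0, 5): z = 25

The largest value is z = 25, attained at (0, 5).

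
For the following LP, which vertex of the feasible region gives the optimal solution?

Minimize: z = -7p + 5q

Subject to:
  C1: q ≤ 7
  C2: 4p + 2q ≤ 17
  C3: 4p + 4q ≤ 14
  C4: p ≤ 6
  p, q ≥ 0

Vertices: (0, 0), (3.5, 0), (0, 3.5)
Evaluating z = -7p + 5q at each vertex:
  (0, 0): z = 0
  (3.5, 0): z = -24.5
  (0, 3.5): z = 17.5

The smallest value is z = -24.5, attained at (3.5, 0).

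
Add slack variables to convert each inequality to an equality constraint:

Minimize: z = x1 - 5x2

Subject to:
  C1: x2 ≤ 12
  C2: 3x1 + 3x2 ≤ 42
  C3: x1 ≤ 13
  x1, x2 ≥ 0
min z = x1 - 5x2

s.t.
  x2 + s1 = 12
  3x1 + 3x2 + s2 = 42
  x1 + s3 = 13
  x1, x2, s1, s2, s3 ≥ 0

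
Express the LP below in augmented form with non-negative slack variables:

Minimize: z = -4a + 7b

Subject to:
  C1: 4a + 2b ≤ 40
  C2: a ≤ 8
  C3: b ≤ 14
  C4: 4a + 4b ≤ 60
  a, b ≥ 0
min z = -4a + 7b

s.t.
  4a + 2b + s1 = 40
  a + s2 = 8
  b + s3 = 14
  4a + 4b + s4 = 60
  a, b, s1, s2, s3, s4 ≥ 0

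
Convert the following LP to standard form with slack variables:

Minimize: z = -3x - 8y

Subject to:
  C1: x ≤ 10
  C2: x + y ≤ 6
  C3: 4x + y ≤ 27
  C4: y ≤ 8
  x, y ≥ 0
min z = -3x - 8y

s.t.
  x + s1 = 10
  x + y + s2 = 6
  4x + y + s3 = 27
  y + s4 = 8
  x, y, s1, s2, s3, s4 ≥ 0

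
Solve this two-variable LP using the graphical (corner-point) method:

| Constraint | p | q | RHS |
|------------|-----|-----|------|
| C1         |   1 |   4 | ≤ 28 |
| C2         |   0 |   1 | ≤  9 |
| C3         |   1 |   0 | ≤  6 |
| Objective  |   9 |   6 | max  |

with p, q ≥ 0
p = 6, q = 5.5, z = 87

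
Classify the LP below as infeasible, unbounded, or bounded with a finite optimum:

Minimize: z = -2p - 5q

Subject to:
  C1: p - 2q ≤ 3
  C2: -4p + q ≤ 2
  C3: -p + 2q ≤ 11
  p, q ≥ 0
Feasible point: (0, 0) satisfies every constraint, so the LP is feasible.
Direction d = (2, 1): for each constraint row a, a·d ≤ 0 —
  (1)(2) + (-2)(1) = 0 ≤ 0
  (-4)(2) + (1)(1) = -7 ≤ 0
  (-1)(2) + (2)(1) = 0 ≤ 0
and d ≥ 0, so (0, 0) + t·d stays feasible for every t ≥ 0. Along this ray z = -2p - 5q changes by -9 per unit t, so z → −∞.

The LP is unbounded; z can be made arbitrarily small.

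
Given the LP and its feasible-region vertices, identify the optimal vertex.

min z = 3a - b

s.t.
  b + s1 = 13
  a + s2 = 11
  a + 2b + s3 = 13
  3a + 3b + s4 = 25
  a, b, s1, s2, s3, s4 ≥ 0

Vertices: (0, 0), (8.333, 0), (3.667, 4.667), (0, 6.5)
Evaluating z = 3a - b at each vertex:
  (0, 0): z = 0
  (8.333, 0): z = 25
  (3.667, 4.667): z = 6.333
  (0, 6.5): z = -6.5

The smallest value is z = -6.5, attained at (0, 6.5).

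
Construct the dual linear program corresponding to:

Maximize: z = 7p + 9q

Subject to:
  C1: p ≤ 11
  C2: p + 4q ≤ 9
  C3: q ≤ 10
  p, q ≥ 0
Minimize: z = 11y1 + 9y2 + 10y3

Subject to:
  C1: -y1 - y2 ≤ -7
  C2: -4y2 - y3 ≤ -9
  y1, y2, y3 ≥ 0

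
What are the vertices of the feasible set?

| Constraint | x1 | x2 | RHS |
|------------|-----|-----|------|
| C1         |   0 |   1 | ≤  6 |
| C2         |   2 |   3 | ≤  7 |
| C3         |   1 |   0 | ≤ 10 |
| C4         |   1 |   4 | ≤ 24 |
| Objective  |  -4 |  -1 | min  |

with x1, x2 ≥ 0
Each vertex is the intersection of two constraint boundaries that also satisfies all remaining constraints:
  x1 = 0 and x2 = 0 → (0, 0)
  2x1 + 3x2 = 7 and x2 = 0 → (3.5, 0)
  2x1 + 3x2 = 7 and x1 = 0 → (0, 2.333)

Vertices: (0, 0), (3.5, 0), (0, 2.333)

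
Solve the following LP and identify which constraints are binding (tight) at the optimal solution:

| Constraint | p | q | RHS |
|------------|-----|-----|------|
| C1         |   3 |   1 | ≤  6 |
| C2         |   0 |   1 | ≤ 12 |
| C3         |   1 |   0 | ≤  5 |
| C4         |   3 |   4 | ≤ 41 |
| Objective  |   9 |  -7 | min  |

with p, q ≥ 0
Optimal: p = 0, q = 6
Slack at optimum:
  C1: slack = 0 (binding)
  C2: slack = 6
  C3: slack = 5
  C4: slack = 17
  p ≥ 0: p = 0 (binding)
  q ≥ 0: q = 6
Binding constraints: C1, p ≥ 0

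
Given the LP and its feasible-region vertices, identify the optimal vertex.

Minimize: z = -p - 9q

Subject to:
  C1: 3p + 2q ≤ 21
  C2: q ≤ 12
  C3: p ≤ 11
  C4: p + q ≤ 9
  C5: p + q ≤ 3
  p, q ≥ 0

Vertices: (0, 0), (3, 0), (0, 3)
Evaluating z = -p - 9q at each vertex:
  (0, 0): z = 0
  (3, 0): z = -3
  (0, 3): z = -27

The smallest value is z = -27, attained at (0, 3).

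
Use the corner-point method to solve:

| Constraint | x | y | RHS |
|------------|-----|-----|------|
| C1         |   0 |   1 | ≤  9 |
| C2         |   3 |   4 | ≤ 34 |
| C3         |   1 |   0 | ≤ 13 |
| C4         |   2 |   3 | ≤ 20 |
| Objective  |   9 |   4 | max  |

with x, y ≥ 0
Each vertex is the intersection of two constraint boundaries that also satisfies all remaining constraints:
  x = 0 and y = 0 → (0, 0)
  2x + 3y = 20 and y = 0 → (10, 0)
  2x + 3y = 20 and x = 0 → (0, 6.667)

Evaluating z = 9x + 4y at each vertex:
  (0, 0): z = 0
  (10, 0): z = 90
  (0, 6.667): z = 26.67

The maximum is at (10, 0) with z = 90.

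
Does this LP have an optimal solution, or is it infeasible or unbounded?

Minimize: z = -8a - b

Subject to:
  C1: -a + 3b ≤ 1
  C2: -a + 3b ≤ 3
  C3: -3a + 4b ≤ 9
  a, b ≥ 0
Feasible point: (0, 0) satisfies every constraint, so the LP is feasible.
Direction d = (1, 0): for each constraint row a, a·d ≤ 0 —
  (-1)(1) + (3)(0) = -1 ≤ 0
  (-1)(1) + (3)(0) = -1 ≤ 0
  (-3)(1) + (4)(0) = -3 ≤ 0
and d ≥ 0, so (0, 0) + t·d stays feasible for every t ≥ 0. Along this ray z = -8a - b changes by -8 per unit t, so z → −∞.

The LP is unbounded; z can be made arbitrarily small.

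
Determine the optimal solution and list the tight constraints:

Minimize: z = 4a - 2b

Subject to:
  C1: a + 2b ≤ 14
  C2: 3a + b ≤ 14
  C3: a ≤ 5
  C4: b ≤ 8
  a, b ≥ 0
Optimal: a = 0, b = 7
Slack at optimum:
  C1: slack = 0 (binding)
  C2: slack = 7
  C3: slack = 5
  C4: slack = 1
  a ≥ 0: a = 0 (binding)
  b ≥ 0: b = 7
Binding constraints: C1, a ≥ 0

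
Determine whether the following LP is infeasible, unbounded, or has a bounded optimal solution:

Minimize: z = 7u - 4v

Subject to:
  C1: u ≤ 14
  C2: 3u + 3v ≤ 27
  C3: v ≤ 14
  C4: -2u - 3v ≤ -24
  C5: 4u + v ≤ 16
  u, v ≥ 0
The point (0, 9) satisfies every constraint, so the LP is feasible; the constraints give u ≤ 14 and v ≤ 14, which with u, v ≥ 0 keep the feasible region inside a bounded box. A feasible, bounded LP attains a finite optimum at a vertex.

The LP has an optimal solution: (0, 9) with z = -36.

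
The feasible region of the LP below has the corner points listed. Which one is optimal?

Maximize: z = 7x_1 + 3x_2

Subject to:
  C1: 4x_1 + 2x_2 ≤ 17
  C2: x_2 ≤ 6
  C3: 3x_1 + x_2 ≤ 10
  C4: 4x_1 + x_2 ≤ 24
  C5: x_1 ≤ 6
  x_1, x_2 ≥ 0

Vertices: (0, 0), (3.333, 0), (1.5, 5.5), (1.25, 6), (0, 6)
Evaluating z = 7x_1 + 3x_2 at each vertex:
  (0, 0): z = 0
  (3.333, 0): z = 23.33
  (1.5, 5.5): z = 27
  (1.25, 6): z = 26.75
  (0, 6): z = 18

The largest value is z = 27, attained at (1.5, 5.5).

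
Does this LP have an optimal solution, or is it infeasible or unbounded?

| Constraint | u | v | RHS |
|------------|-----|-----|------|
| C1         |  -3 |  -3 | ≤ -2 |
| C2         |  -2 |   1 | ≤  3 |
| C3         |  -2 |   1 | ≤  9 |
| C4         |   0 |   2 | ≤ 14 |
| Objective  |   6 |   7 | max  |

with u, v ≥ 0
Feasible point: (0, 1) satisfies every constraint, so the LP is feasible.
Direction d = (1, 0): for each constraint row a, a·d ≤ 0 —
  (-3)(1) + (-3)(0) = -3 ≤ 0
  (-2)(1) + (1)(0) = -2 ≤ 0
  (-2)(1) + (1)(0) = -2 ≤ 0
  (0)(1) + (2)(0) = 0 ≤ 0
and d ≥ 0, so (0, 1) + t·d stays feasible for every t ≥ 0. Along this ray z = 6u + 7v changes by 6 per unit t, so z → +∞.

The LP is unbounded; z can be made arbitrarily large.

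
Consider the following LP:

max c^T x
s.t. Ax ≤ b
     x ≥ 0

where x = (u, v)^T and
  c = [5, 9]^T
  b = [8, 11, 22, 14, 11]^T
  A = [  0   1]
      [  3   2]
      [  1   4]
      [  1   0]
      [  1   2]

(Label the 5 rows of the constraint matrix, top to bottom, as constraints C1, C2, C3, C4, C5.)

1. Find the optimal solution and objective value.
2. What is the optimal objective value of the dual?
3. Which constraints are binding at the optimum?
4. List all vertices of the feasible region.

1. u = 0, v = 5.5, z = 49.5
2. 49.5 (by strong duality, equal to the primal optimum)
3. C2, C3, C5, u ≥ 0
4. (0, 0), (3.667, 0), (0, 5.5)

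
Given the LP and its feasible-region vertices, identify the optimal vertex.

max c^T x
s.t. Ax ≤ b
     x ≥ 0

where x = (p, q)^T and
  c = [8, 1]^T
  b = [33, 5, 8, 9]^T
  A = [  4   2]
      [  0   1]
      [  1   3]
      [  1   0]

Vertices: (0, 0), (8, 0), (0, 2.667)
(8, 0) with z = 64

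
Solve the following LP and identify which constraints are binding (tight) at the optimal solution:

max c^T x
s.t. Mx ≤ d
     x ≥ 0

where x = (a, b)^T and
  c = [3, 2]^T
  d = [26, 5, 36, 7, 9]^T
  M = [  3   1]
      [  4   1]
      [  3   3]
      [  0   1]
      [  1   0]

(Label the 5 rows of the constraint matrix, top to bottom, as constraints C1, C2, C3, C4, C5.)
Optimal: a = 0, b = 5
Binding: C2, a ≥ 0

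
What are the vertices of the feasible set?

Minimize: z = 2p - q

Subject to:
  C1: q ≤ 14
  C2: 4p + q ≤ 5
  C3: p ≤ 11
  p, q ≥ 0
Each vertex is the intersection of two constraint boundaries that also satisfies all remaining constraints:
  p = 0 and q = 0 → (0, 0)
  4p + q = 5 and q = 0 → (1.25, 0)
  4p + q = 5 and p = 0 → (0, 5)

Vertices: (0, 0), (1.25, 0), (0, 5)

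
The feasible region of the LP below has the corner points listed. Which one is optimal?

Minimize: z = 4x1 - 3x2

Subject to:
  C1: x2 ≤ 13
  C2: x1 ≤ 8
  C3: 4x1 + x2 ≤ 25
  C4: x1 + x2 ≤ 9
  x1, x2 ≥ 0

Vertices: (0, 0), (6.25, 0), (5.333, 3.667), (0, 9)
Evaluating z = 4x1 - 3x2 at each vertex:
  (0, 0): z = 0
  (6.25, 0): z = 25
  (5.333, 3.667): z = 10.33
  (0, 9): z = -27

The smallest value is z = -27, attained at (0, 9).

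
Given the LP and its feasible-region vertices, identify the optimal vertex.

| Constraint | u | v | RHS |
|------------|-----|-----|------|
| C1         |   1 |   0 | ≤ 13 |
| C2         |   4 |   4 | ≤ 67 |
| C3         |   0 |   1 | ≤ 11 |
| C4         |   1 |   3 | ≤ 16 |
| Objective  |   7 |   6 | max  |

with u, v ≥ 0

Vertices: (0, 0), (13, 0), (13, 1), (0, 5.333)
Evaluating z = 7u + 6v at each vertex:
  (0, 0): z = 0
  (13, 0): z = 91
  (13, 1): z = 97
  (0, 5.333): z = 32

The largest value is z = 97, attained at (13, 1).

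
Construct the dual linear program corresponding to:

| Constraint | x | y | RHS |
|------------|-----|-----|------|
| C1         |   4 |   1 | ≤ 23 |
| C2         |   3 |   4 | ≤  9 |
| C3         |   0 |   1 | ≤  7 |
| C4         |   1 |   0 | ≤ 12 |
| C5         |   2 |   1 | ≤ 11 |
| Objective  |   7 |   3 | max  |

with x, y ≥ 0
Minimize: z = 23y1 + 9y2 + 7y3 + 12y4 + 11y5

Subject to:
  C1: -4y1 - 3y2 - y4 - 2y5 ≤ -7
  C2: -y1 - 4y2 - y3 - y5 ≤ -3
  y1, y2, y3, y4, y5 ≥ 0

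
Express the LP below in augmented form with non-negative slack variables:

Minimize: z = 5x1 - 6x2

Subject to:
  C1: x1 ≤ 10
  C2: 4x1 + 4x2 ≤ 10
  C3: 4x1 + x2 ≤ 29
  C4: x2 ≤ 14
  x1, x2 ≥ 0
min z = 5x1 - 6x2

s.t.
  x1 + s1 = 10
  4x1 + 4x2 + s2 = 10
  4x1 + x2 + s3 = 29
  x2 + s4 = 14
  x1, x2, s1, s2, s3, s4 ≥ 0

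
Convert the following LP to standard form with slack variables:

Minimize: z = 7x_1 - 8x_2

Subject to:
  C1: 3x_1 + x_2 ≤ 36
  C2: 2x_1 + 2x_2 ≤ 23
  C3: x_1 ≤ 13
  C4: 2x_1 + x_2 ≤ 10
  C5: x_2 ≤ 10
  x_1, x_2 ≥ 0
min z = 7x_1 - 8x_2

s.t.
  3x_1 + x_2 + s1 = 36
  2x_1 + 2x_2 + s2 = 23
  x_1 + s3 = 13
  2x_1 + x_2 + s4 = 10
  x_2 + s5 = 10
  x_1, x_2, s1, s2, s3, s4, s5 ≥ 0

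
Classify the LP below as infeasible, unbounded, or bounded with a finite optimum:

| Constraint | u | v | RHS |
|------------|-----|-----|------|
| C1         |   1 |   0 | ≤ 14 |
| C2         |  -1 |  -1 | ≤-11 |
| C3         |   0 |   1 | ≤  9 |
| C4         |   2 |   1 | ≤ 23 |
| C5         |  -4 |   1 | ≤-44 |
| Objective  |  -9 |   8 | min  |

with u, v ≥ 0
The point (11.5, 0) satisfies every constraint, so the LP is feasible; the constraints give u ≤ 14 and v ≤ 9, which with u, v ≥ 0 keep the feasible region inside a bounded box. A feasible, bounded LP attains a finite optimum at a vertex.

Evaluating z = -9u + 8v at each vertex:
  (11, 0): z = -99
  (11.5, 0): z = -103.5
  (11.17, 0.6667): z = -95.17

Feasible with finite optimum z* = -103.5 at (11.5, 0).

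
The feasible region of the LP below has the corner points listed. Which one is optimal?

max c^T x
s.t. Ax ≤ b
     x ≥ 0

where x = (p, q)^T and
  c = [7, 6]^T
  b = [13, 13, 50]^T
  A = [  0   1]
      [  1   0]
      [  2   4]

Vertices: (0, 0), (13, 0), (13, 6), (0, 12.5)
Evaluating z = 7p + 6q at each vertex:
  (0, 0): z = 0
  (13, 0): z = 91
  (13, 6): z = 127
  (0, 12.5): z = 75

The largest value is z = 127, attained at (13, 6).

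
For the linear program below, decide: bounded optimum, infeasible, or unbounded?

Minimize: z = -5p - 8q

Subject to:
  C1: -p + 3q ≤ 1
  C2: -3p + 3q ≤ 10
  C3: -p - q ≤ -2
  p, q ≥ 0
Feasible point: (2, 0) satisfies every constraint, so the LP is feasible.
Direction d = (1, 0): for each constraint row a, a·d ≤ 0 —
  (-1)(1) + (3)(0) = -1 ≤ 0
  (-3)(1) + (3)(0) = -3 ≤ 0
  (-1)(1) + (-1)(0) = -1 ≤ 0
and d ≥ 0, so (2, 0) + t·d stays feasible for every t ≥ 0. Along this ray z = -5p - 8q changes by -5 per unit t, so z → −∞.

The LP is unbounded; z can be made arbitrarily small.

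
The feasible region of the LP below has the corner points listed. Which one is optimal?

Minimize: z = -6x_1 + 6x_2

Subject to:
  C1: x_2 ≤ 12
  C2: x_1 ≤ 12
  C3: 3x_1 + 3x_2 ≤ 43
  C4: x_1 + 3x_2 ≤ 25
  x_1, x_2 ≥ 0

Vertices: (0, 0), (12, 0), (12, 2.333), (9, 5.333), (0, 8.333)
Evaluating z = -6x_1 + 6x_2 at each vertex:
  (0, 0): z = 0
  (12, 0): z = -72
  (12, 2.333): z = -58
  (9, 5.333): z = -22
  (0, 8.333): z = 50

The smallest value is z = -72, attained at (12, 0).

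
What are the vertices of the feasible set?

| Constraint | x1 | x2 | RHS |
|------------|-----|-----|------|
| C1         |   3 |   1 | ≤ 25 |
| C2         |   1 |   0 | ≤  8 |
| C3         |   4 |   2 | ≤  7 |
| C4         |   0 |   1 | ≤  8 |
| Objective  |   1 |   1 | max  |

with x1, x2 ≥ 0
Each vertex is the intersection of two constraint boundaries that also satisfies all remaining constraints:
  x1 = 0 and x2 = 0 → (0, 0)
  4x1 + 2x2 = 7 and x2 = 0 → (1.75, 0)
  4x1 + 2x2 = 7 and x1 = 0 → (0, 3.5)

Vertices: (0, 0), (1.75, 0), (0, 3.5)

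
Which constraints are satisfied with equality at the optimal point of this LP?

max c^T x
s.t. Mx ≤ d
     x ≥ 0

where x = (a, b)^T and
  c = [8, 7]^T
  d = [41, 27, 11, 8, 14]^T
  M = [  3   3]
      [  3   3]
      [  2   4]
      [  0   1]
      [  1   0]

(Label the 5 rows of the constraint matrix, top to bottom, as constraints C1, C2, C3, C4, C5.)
Optimal: a = 5.5, b = 0
Binding: C3, b ≥ 0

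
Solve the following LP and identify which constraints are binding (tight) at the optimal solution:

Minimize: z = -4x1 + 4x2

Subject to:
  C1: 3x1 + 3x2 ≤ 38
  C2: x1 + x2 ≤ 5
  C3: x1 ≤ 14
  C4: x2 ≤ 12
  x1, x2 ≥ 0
Optimal: x1 = 5, x2 = 0
Binding: C2, x2 ≥ 0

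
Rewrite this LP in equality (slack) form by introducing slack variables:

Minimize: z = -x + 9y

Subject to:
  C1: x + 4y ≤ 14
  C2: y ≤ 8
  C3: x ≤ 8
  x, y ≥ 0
min z = -x + 9y

s.t.
  x + 4y + s1 = 14
  y + s2 = 8
  x + s3 = 8
  x, y, s1, s2, s3 ≥ 0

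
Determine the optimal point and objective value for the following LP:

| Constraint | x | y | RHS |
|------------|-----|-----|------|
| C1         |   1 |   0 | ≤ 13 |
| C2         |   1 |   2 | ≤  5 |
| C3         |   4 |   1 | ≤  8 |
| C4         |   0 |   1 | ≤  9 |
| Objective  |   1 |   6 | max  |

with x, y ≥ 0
x = 0, y = 2.5, z = 15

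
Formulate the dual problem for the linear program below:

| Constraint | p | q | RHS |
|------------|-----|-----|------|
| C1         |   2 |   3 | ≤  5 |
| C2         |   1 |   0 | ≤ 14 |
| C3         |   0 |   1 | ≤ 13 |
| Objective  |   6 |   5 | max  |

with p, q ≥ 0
Minimize: z = 5y1 + 14y2 + 13y3

Subject to:
  C1: -2y1 - y2 ≤ -6
  C2: -3y1 - y3 ≤ -5
  y1, y2, y3 ≥ 0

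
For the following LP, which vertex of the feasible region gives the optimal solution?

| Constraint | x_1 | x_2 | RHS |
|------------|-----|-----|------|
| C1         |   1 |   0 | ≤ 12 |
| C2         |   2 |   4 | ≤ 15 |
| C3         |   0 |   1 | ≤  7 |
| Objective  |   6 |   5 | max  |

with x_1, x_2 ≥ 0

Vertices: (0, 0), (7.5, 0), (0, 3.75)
(7.5, 0) with z = 45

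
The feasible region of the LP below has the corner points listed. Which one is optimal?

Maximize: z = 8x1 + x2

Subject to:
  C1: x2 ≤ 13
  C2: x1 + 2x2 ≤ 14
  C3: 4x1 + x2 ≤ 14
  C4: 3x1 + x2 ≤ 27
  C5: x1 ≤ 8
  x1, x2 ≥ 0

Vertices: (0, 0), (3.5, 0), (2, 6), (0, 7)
(3.5, 0) with z = 28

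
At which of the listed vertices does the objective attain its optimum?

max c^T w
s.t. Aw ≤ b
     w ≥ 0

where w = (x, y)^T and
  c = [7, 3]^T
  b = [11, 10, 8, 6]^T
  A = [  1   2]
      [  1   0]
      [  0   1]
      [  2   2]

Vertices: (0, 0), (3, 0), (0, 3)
Evaluating z = 7x + 3y at each vertex:
  (0, 0): z = 0
  (3, 0): z = 21
  (0, 3): z = 9

The largest value is z = 21, attained at (3, 0).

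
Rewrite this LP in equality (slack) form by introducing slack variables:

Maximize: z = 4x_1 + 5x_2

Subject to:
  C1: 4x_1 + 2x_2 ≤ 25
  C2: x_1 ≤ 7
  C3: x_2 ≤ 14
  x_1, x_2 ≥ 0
max z = 4x_1 + 5x_2

s.t.
  4x_1 + 2x_2 + s1 = 25
  x_1 + s2 = 7
  x_2 + s3 = 14
  x_1, x_2, s1, s2, s3 ≥ 0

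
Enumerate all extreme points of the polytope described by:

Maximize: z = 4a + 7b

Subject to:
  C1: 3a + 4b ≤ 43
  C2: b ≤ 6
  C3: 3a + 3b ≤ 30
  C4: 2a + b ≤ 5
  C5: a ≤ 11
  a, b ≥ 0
Each vertex is the intersection of two constraint boundaries that also satisfies all remaining constraints:
  a = 0 and b = 0 → (0, 0)
  2a + b = 5 and b = 0 → (2.5, 0)
  2a + b = 5 and a = 0 → (0, 5)

Vertices: (0, 0), (2.5, 0), (0, 5)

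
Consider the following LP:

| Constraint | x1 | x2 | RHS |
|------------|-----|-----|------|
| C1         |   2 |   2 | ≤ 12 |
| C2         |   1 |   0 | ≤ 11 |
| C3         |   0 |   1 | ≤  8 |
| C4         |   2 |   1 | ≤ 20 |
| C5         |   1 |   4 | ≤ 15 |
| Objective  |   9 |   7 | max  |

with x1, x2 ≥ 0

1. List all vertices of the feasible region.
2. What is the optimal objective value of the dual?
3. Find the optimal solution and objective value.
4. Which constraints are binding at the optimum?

1. (0, 0), (6, 0), (3, 3), (0, 3.75)
2. 54 (by strong duality, equal to the primal optimum)
3. x1 = 6, x2 = 0, z = 54
4. C1, x2 ≥ 0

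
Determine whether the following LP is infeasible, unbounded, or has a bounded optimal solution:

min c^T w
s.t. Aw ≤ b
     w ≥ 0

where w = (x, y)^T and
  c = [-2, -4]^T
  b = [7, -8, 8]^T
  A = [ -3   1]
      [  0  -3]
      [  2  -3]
Feasible point: (0, 3) satisfies every constraint, so the LP is feasible.
Direction d = (1, 1): for each constraint row a, a·d ≤ 0 —
  (-3)(1) + (1)(1) = -2 ≤ 0
  (0)(1) + (-3)(1) = -3 ≤ 0
  (2)(1) + (-3)(1) = -1 ≤ 0
and d ≥ 0, so (0, 3) + t·d stays feasible for every t ≥ 0. Along this ray z = -2x - 4y changes by -6 per unit t, so z → −∞.

Unbounded — the objective can decrease without bound over the feasible region.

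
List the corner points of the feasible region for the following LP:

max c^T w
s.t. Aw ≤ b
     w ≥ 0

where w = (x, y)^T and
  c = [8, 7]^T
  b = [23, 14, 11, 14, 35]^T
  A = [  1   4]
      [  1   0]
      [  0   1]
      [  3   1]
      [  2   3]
Each vertex is the intersection of two constraint boundaries that also satisfies all remaining constraints:
  x = 0 and y = 0 → (0, 0)
  3x + y = 14 and y = 0 → (4.667, 0)
  x + 4y = 23 and 3x + y = 14 → (3, 5)
  x + 4y = 23 and x = 0 → (0, 5.75)

Vertices: (0, 0), (4.667, 0), (3, 5), (0, 5.75)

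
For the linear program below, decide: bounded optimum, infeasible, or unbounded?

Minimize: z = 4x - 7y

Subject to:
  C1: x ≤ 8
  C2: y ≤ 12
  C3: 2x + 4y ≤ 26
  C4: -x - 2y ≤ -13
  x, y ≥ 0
The point (0, 6.5) satisfies every constraint, so the LP is feasible; the constraints give x ≤ 8 and y ≤ 12, which with x, y ≥ 0 keep the feasible region inside a bounded box. A feasible, bounded LP attains a finite optimum at a vertex.

Evaluating z = 4x - 7y at each vertex:
  (8, 2.5): z = 14.5
  (0, 6.5): z = -45.5

The LP has an optimal solution: (0, 6.5) with z = -45.5.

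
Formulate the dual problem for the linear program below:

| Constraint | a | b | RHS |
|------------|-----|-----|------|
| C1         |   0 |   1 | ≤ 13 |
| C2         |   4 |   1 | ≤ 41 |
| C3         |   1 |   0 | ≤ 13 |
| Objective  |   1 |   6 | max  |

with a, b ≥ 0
Minimize: z = 13y1 + 41y2 + 13y3

Subject to:
  C1: -4y2 - y3 ≤ -1
  C2: -y1 - y2 ≤ -6
  y1, y2, y3 ≥ 0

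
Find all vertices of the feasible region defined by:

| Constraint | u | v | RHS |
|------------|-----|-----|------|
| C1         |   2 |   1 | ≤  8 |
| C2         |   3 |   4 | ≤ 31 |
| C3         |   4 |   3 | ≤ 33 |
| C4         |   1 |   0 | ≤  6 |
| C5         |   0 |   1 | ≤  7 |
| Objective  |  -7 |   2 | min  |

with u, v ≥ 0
Each vertex is the intersection of two constraint boundaries that also satisfies all remaining constraints:
  u = 0 and v = 0 → (0, 0)
  2u + v = 8 and v = 0 → (4, 0)
  2u + v = 8 and v = 7 → (0.5, 7)
  v = 7 and u = 0 → (0, 7)

Vertices: (0, 0), (4, 0), (0.5, 7), (0, 7)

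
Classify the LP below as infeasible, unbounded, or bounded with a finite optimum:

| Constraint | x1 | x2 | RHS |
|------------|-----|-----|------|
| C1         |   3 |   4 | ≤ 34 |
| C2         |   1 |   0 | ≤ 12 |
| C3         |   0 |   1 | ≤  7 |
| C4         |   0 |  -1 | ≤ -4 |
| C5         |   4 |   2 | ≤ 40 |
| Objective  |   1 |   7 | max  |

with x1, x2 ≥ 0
The point (2, 7) satisfies every constraint, so the LP is feasible; the constraints give x1 ≤ 12 and x2 ≤ 7, which with x1, x2 ≥ 0 keep the feasible region inside a bounded box. A feasible, bounded LP attains a finite optimum at a vertex.

Feasible with finite optimum z* = 51 at (2, 7).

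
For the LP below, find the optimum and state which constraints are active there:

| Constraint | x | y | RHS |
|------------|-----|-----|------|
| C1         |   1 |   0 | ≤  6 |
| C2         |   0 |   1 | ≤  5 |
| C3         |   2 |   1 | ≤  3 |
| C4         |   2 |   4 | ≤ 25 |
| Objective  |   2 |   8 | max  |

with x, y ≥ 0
Optimal: x = 0, y = 3
Slack at optimum:
  C1: slack = 6
  C2: slack = 2
  C3: slack = 0 (binding)
  C4: slack = 13
  x ≥ 0: x = 0 (binding)
  y ≥ 0: y = 3
Binding constraints: C3, x ≥ 0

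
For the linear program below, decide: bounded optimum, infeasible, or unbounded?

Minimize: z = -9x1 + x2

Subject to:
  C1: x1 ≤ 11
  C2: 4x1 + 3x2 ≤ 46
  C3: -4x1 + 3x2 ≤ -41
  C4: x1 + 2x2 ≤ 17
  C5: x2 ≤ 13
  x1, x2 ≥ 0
The point (11, 0) satisfies every constraint, so the LP is feasible; the constraints give x1 ≤ 11 and x2 ≤ 13, which with x1, x2 ≥ 0 keep the feasible region inside a bounded box. A feasible, bounded LP attains a finite optimum at a vertex.

Evaluating z = -9x1 + x2 at each vertex:
  (10.25, 0): z = -92.25
  (11, 0): z = -99
  (11, 0.6667): z = -98.33
  (10.88, 0.8333): z = -97.04

Bounded optimum: z* = -99 at (11, 0).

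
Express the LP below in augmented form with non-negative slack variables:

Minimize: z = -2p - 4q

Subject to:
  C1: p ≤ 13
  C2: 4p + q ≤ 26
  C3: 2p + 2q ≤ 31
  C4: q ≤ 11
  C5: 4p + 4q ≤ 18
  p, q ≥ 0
min z = -2p - 4q

s.t.
  p + s1 = 13
  4p + q + s2 = 26
  2p + 2q + s3 = 31
  q + s4 = 11
  4p + 4q + s5 = 18
  p, q, s1, s2, s3, s4, s5 ≥ 0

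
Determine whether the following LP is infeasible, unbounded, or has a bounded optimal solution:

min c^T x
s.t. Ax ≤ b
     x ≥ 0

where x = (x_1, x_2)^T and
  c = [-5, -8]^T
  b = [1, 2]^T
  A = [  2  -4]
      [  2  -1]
Feasible point: (0, 0) satisfies every constraint, so the LP is feasible.
Direction d = (0, 1): for each constraint row a, a·d ≤ 0 —
  (2)(0) + (-4)(1) = -4 ≤ 0
  (2)(0) + (-1)(1) = -1 ≤ 0
and d ≥ 0, so (0, 0) + t·d stays feasible for every t ≥ 0. Along this ray z = -5x_1 - 8x_2 changes by -8 per unit t, so z → −∞.

The LP is unbounded; z can be made arbitrarily small.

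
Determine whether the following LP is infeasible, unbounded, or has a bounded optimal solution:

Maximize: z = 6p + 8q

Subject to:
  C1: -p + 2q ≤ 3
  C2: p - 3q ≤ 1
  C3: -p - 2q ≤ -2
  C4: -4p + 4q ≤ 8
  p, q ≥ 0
Feasible point: (0, 1) satisfies every constraint, so the LP is feasible.
Direction d = (2, 1): for each constraint row a, a·d ≤ 0 —
  (-1)(2) + (2)(1) = 0 ≤ 0
  (1)(2) + (-3)(1) = -1 ≤ 0
  (-1)(2) + (-2)(1) = -4 ≤ 0
  (-4)(2) + (4)(1) = -4 ≤ 0
and d ≥ 0, so (0, 1) + t·d stays feasible for every t ≥ 0. Along this ray z = 6p + 8q changes by 20 per unit t, so z → +∞.

Unbounded — the objective can increase without bound over the feasible region.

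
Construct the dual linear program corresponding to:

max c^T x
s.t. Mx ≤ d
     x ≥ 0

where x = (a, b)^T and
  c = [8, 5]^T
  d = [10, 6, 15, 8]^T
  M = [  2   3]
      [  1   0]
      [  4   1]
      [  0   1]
Minimize: z = 10y1 + 6y2 + 15y3 + 8y4

Subject to:
  C1: -2y1 - y2 - 4y3 ≤ -8
  C2: -3y1 - y3 - y4 ≤ -5
  y1, y2, y3, y4 ≥ 0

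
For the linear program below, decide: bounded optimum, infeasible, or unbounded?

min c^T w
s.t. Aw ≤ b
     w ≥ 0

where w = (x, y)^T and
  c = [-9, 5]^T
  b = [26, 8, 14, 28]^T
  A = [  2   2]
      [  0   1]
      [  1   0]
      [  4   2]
The point (7, 0) satisfies every constraint, so the LP is feasible; the constraints give x ≤ 14 and y ≤ 8, which with x, y ≥ 0 keep the feasible region inside a bounded box. A feasible, bounded LP attains a finite optimum at a vertex.

The LP has an optimal solution: (7, 0) with z = -63.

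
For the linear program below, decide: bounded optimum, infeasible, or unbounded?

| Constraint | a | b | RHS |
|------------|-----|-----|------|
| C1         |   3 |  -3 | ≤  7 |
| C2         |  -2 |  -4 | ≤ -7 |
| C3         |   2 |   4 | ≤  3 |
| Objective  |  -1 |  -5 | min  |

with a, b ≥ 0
C3 requires 2a + 4b ≤ 3, while C2 (-2a - 4b ≤ -7) is equivalent to 2a + 4b ≥ 7. Together they would need 7 ≤ 2a + 4b ≤ 3, which is impossible since 7 > 3. No point satisfies all constraints.

Infeasible: no point satisfies all constraints simultaneously.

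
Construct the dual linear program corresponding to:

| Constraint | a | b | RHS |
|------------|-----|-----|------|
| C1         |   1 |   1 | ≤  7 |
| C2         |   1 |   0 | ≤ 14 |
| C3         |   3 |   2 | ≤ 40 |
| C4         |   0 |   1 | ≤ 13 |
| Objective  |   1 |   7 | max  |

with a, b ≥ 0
Minimize: z = 7y1 + 14y2 + 40y3 + 13y4

Subject to:
  C1: -y1 - y2 - 3y3 ≤ -1
  C2: -y1 - 2y3 - y4 ≤ -7
  y1, y2, y3, y4 ≥ 0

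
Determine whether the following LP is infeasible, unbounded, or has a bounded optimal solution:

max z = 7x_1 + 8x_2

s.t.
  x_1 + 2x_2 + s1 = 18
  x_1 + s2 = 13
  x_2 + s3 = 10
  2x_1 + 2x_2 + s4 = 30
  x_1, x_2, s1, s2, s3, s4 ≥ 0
The point (12, 3) satisfies every constraint, so the LP is feasible; the constraints give x_1 ≤ 13 and x_2 ≤ 10, which with x_1, x_2 ≥ 0 keep the feasible region inside a bounded box. A feasible, bounded LP attains a finite optimum at a vertex.

Evaluating z = 7x_1 + 8x_2 at each vertex:
  (0, 0): z = 0
  (13, 0): z = 91
  (13, 2): z = 107
  (12, 3): z = 108
  (0, 9): z = 72

Bounded optimum: z* = 108 at (12, 3).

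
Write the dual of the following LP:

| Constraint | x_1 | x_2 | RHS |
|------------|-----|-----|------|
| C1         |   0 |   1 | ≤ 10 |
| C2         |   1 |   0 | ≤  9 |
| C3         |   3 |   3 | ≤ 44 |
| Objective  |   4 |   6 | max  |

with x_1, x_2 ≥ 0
Minimize: z = 10y1 + 9y2 + 44y3

Subject to:
  C1: -y2 - 3y3 ≤ -4
  C2: -y1 - 3y3 ≤ -6
  y1, y2, y3 ≥ 0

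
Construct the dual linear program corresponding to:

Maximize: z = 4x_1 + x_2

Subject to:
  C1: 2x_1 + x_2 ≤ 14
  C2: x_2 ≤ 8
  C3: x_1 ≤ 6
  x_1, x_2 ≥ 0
Minimize: z = 14y1 + 8y2 + 6y3

Subject to:
  C1: -2y1 - y3 ≤ -4
  C2: -y1 - y2 ≤ -1
  y1, y2, y3 ≥ 0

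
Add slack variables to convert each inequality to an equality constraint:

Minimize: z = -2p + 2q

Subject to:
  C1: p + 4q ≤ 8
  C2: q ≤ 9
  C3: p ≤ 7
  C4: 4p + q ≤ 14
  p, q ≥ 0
min z = -2p + 2q

s.t.
  p + 4q + s1 = 8
  q + s2 = 9
  p + s3 = 7
  4p + q + s4 = 14
  p, q, s1, s2, s3, s4 ≥ 0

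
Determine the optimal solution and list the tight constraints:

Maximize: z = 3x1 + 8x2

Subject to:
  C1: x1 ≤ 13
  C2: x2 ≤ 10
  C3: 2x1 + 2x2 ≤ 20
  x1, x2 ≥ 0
Optimal: x1 = 0, x2 = 10
Binding: C2, C3, x1 ≥ 0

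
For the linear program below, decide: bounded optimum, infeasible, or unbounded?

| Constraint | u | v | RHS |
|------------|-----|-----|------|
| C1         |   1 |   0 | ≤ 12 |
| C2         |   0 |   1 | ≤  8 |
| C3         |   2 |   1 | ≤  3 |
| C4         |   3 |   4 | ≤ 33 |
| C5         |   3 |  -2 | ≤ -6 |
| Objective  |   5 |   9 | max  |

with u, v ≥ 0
The point (0, 3) satisfies every constraint, so the LP is feasible; the constraints give u ≤ 12 and v ≤ 8, which with u, v ≥ 0 keep the feasible region inside a bounded box. A feasible, bounded LP attains a finite optimum at a vertex.

Evaluating z = 5u + 9v at each vertex:
  (0, 3): z = 27

Bounded optimum: z* = 27 at (0, 3).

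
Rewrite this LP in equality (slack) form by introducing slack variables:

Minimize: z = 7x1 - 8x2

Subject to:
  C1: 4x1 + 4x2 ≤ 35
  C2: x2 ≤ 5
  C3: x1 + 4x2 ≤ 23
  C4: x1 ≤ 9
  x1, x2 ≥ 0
min z = 7x1 - 8x2

s.t.
  4x1 + 4x2 + s1 = 35
  x2 + s2 = 5
  x1 + 4x2 + s3 = 23
  x1 + s4 = 9
  x1, x2, s1, s2, s3, s4 ≥ 0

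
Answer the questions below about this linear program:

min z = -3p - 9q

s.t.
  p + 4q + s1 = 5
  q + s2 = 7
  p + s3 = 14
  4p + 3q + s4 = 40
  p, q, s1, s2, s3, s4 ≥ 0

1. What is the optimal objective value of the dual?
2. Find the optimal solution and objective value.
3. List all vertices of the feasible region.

1. -15 (by strong duality, equal to the primal optimum)
2. p = 5, q = 0, z = -15
3. (0, 0), (5, 0), (0, 1.25)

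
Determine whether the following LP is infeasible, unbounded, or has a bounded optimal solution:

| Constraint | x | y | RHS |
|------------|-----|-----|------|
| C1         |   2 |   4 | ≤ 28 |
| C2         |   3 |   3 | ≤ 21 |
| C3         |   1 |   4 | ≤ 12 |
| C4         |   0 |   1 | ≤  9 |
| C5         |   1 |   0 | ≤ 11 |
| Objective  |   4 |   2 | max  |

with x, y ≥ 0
The point (7, 0) satisfies every constraint, so the LP is feasible; the constraints give x ≤ 11 and y ≤ 9, which with x, y ≥ 0 keep the feasible region inside a bounded box. A feasible, bounded LP attains a finite optimum at a vertex.

Evaluating z = 4x + 2y at each vertex:
  (0, 0): z = 0
  (7, 0): z = 28
  (5.333, 1.667): z = 24.67
  (0, 3): z = 6

The LP has an optimal solution: (7, 0) with z = 28.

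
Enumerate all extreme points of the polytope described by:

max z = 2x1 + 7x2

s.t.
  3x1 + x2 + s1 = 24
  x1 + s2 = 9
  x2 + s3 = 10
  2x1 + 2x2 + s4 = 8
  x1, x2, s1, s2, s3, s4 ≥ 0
Each vertex is the intersection of two constraint boundaries that also satisfies all remaining constraints:
  x1 = 0 and x2 = 0 → (0, 0)
  2x1 + 2x2 = 8 and x2 = 0 → (4, 0)
  2x1 + 2x2 = 8 and x1 = 0 → (0, 4)

Vertices: (0, 0), (4, 0), (0, 4)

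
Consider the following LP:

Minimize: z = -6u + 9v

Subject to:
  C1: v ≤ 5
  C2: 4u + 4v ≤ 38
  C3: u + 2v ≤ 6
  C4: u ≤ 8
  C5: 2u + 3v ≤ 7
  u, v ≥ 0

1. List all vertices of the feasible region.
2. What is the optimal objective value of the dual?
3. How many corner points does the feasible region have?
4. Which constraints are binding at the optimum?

1. (0, 0), (3.5, 0), (0, 2.333)
2. -21 (by strong duality, equal to the primal optimum)
3. 3
4. C5, v ≥ 0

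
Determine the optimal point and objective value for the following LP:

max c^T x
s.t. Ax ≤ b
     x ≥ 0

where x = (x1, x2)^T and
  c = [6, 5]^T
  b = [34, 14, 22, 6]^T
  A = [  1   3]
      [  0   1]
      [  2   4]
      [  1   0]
Each vertex is the intersection of two constraint boundaries that also satisfies all remaining constraints:
  x1 = 0 and x2 = 0 → (0, 0)
  x1 = 6 and x2 = 0 → (6, 0)
  2x1 + 4x2 = 22 and x1 = 6 → (6, 2.5)
  2x1 + 4x2 = 22 and x1 = 0 → (0, 5.5)

Evaluating z = 6x1 + 5x2 at each vertex:
  (0, 0): z = 0
  (6, 0): z = 36
  (6, 2.5): z = 48.5
  (0, 5.5): z = 27.5

The maximum is at (6, 2.5) with z = 48.5.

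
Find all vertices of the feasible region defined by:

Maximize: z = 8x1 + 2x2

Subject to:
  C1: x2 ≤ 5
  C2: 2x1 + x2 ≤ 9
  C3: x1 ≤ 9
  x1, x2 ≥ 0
Each vertex is the intersection of two constraint boundaries that also satisfies all remaining constraints:
  x1 = 0 and x2 = 0 → (0, 0)
  2x1 + x2 = 9 and x2 = 0 → (4.5, 0)
  x2 = 5 and 2x1 + x2 = 9 → (2, 5)
  x2 = 5 and x1 = 0 → (0, 5)

Vertices: (0, 0), (4.5, 0), (2, 5), (0, 5)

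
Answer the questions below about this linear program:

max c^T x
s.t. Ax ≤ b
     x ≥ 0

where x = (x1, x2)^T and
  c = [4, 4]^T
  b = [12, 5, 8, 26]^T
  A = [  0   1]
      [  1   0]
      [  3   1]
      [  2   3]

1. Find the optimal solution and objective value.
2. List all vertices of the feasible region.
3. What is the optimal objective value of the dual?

1. x1 = 0, x2 = 8, z = 32
2. (0, 0), (2.667, 0), (0, 8)
3. 32 (by strong duality, equal to the primal optimum)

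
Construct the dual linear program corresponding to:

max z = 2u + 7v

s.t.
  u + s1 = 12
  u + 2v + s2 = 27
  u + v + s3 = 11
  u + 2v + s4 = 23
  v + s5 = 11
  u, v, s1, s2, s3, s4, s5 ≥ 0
Minimize: z = 12y1 + 27y2 + 11y3 + 23y4 + 11y5

Subject to:
  C1: -y1 - y2 - y3 - y4 ≤ -2
  C2: -2y2 - y3 - 2y4 - y5 ≤ -7
  y1, y2, y3, y4, y5 ≥ 0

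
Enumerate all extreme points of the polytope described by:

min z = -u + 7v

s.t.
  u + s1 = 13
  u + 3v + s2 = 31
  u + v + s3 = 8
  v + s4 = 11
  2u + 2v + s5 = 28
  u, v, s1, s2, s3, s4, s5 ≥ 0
Each vertex is the intersection of two constraint boundaries that also satisfies all remaining constraints:
  u = 0 and v = 0 → (0, 0)
  u + v = 8 and v = 0 → (8, 0)
  u + v = 8 and u = 0 → (0, 8)

Vertices: (0, 0), (8, 0), (0, 8)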